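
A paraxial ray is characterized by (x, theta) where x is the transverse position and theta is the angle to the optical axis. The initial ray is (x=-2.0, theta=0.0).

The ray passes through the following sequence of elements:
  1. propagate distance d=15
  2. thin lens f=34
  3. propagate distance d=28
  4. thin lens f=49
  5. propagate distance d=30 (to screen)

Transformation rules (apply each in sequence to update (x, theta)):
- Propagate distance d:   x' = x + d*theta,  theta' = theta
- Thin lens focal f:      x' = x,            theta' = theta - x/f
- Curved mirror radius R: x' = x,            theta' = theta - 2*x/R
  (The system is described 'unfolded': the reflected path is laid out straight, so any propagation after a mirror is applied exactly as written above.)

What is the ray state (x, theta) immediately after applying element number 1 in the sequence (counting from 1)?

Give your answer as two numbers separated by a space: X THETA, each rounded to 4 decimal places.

Initial: x=-2.0000 theta=0.0000
After 1 (propagate distance d=15): x=-2.0000 theta=0.0000
Rounded to 4 decimal places: x = -2.0000, theta = 0.0000

Answer: -2.0000 0.0000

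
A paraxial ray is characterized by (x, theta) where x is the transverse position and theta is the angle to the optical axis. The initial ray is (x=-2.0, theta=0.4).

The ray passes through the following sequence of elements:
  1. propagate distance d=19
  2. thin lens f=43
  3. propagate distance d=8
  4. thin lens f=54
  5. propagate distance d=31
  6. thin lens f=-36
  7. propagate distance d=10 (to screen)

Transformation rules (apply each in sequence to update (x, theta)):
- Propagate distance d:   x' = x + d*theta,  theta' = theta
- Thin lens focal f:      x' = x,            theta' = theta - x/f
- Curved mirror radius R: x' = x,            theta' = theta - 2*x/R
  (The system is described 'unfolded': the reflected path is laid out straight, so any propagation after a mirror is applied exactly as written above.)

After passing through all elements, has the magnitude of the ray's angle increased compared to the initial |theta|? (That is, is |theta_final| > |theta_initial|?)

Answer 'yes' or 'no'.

Initial: x=-2.0000 theta=0.4000
After 1 (propagate distance d=19): x=5.6000 theta=0.4000
After 2 (thin lens f=43): x=5.6000 theta=58/215 (≈0.2698)
After 3 (propagate distance d=8): x=1668/215 (≈7.7581) theta=58/215 (≈0.2698)
After 4 (thin lens f=54): x=1668/215 (≈7.7581) theta=244/1935 (≈0.1261)
After 5 (propagate distance d=31): x=22576/1935 (≈11.6672) theta=244/1935 (≈0.1261)
After 6 (thin lens f=-36): x=22576/1935 (≈11.6672) theta=1568/3483 (≈0.4502)
After 7 (propagate distance d=10 (to screen)): x=281584/17415 (≈16.1690) theta=1568/3483 (≈0.4502)
|theta_initial|=0.4000 |theta_final|=1568/3483 (≈0.4502) -> increased

Answer: yes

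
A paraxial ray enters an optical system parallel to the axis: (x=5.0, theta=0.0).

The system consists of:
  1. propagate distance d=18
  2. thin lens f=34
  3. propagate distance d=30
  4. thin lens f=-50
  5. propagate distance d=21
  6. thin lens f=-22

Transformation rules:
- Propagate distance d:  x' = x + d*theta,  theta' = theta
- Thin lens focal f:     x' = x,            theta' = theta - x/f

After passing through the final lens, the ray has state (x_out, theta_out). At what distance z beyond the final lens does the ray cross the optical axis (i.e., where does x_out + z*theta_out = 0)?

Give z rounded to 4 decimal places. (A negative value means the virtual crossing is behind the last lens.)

Answer: -9.4781

Derivation:
Initial: x=5.0000 theta=0.0000
After 1 (propagate distance d=18): x=5.0000 theta=0.0000
After 2 (thin lens f=34): x=5.0000 theta=-5/34 (≈-0.1471)
After 3 (propagate distance d=30): x=10/17 (≈0.5882) theta=-5/34 (≈-0.1471)
After 4 (thin lens f=-50): x=10/17 (≈0.5882) theta=-23/170 (≈-0.1353)
After 5 (propagate distance d=21): x=-383/170 (≈-2.2529) theta=-23/170 (≈-0.1353)
After 6 (thin lens f=-22): x=-383/170 (≈-2.2529) theta=-889/3740 (≈-0.2377)
z_focus = -x_out/theta_out = -(-383/170)/(-889/3740) = -8426/889 ≈ -9.4781
Rounded to 4 decimal places: z = -9.4781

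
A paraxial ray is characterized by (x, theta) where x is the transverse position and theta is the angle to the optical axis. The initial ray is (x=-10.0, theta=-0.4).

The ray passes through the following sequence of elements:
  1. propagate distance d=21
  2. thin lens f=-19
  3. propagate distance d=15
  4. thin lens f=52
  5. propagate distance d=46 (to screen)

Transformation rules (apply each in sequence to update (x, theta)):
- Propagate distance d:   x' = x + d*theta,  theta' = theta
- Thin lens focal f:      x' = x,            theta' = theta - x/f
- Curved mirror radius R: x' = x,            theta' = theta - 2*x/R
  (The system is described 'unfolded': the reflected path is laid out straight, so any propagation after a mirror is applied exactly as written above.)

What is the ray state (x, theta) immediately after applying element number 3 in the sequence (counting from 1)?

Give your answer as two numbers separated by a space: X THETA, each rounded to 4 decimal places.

Answer: -38.9263 -1.3684

Derivation:
Initial: x=-10.0000 theta=-0.4000
After 1 (propagate distance d=21): x=-18.4000 theta=-0.4000
After 2 (thin lens f=-19): x=-18.4000 theta=-26/19 (≈-1.3684)
After 3 (propagate distance d=15): x=-3698/95 (≈-38.9263) theta=-26/19 (≈-1.3684)
Rounded to 4 decimal places: x = -38.9263, theta = -1.3684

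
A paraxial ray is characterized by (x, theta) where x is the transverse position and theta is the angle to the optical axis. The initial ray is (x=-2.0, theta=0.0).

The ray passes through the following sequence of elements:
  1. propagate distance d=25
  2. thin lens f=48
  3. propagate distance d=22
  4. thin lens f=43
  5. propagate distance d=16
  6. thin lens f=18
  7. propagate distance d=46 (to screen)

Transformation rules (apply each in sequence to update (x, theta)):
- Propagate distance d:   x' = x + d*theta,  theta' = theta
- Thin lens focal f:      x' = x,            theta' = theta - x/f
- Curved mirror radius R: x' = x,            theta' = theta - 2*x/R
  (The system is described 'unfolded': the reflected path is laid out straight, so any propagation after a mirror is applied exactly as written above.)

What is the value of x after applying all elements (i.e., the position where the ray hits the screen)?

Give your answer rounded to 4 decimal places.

Initial: x=-2.0000 theta=0.0000
After 1 (propagate distance d=25): x=-2.0000 theta=0.0000
After 2 (thin lens f=48): x=-2.0000 theta=1/24 (≈0.0417)
After 3 (propagate distance d=22): x=-13/12 (≈-1.0833) theta=1/24 (≈0.0417)
After 4 (thin lens f=43): x=-13/12 (≈-1.0833) theta=23/344 (≈0.0669)
After 5 (propagate distance d=16): x=-7/516 (≈-0.0136) theta=23/344 (≈0.0669)
After 6 (thin lens f=18): x=-7/516 (≈-0.0136) theta=157/2322 (≈0.0676)
After 7 (propagate distance d=46 (to screen)): x=14381/4644 (≈3.0967) theta=157/2322 (≈0.0676)
Rounded to 4 decimal places: x = 3.0967

Answer: 3.0967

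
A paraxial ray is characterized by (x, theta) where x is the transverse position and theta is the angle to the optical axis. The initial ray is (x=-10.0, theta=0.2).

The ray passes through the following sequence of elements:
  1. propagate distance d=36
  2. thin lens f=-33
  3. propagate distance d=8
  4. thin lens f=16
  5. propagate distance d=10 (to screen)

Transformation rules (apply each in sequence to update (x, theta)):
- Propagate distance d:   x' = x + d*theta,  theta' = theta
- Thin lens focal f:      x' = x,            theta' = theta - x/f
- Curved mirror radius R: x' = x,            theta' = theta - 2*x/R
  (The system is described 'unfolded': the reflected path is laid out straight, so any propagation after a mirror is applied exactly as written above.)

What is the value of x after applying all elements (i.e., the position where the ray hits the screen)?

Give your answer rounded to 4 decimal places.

Initial: x=-10.0000 theta=0.2000
After 1 (propagate distance d=36): x=-2.8000 theta=0.2000
After 2 (thin lens f=-33): x=-2.8000 theta=19/165 (≈0.1152)
After 3 (propagate distance d=8): x=-62/33 (≈-1.8788) theta=19/165 (≈0.1152)
After 4 (thin lens f=16): x=-62/33 (≈-1.8788) theta=307/1320 (≈0.2326)
After 5 (propagate distance d=10 (to screen)): x=59/132 (≈0.4470) theta=307/1320 (≈0.2326)
Rounded to 4 decimal places: x = 0.4470

Answer: 0.4470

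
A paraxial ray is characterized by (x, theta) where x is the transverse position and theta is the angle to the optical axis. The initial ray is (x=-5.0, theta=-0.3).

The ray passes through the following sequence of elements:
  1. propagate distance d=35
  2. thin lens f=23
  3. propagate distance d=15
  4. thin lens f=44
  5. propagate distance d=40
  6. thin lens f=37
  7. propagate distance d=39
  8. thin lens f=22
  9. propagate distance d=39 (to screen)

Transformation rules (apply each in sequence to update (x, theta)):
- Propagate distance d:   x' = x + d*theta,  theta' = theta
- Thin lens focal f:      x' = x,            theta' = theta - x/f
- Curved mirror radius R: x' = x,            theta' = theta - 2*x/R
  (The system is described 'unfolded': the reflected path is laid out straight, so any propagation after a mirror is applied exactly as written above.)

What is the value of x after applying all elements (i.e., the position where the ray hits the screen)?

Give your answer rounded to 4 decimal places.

Initial: x=-5.0000 theta=-0.3000
After 1 (propagate distance d=35): x=-15.5000 theta=-0.3000
After 2 (thin lens f=23): x=-15.5000 theta=43/115 (≈0.3739)
After 3 (propagate distance d=15): x=-455/46 (≈-9.8913) theta=43/115 (≈0.3739)
After 4 (thin lens f=44): x=-455/46 (≈-9.8913) theta=6059/10120 (≈0.5987)
After 5 (propagate distance d=40): x=7113/506 (≈14.0573) theta=6059/10120 (≈0.5987)
After 6 (thin lens f=37): x=7113/506 (≈14.0573) theta=81923/374440 (≈0.2188)
After 7 (propagate distance d=39): x=8458617/374440 (≈22.5900) theta=81923/374440 (≈0.2188)
After 8 (thin lens f=22): x=8458617/374440 (≈22.5900) theta=-6656311/8237680 (≈-0.8080)
After 9 (propagate distance d=39 (to screen)): x=-14701311/1647536 (≈-8.9232) theta=-6656311/8237680 (≈-0.8080)
Rounded to 4 decimal places: x = -8.9232

Answer: -8.9232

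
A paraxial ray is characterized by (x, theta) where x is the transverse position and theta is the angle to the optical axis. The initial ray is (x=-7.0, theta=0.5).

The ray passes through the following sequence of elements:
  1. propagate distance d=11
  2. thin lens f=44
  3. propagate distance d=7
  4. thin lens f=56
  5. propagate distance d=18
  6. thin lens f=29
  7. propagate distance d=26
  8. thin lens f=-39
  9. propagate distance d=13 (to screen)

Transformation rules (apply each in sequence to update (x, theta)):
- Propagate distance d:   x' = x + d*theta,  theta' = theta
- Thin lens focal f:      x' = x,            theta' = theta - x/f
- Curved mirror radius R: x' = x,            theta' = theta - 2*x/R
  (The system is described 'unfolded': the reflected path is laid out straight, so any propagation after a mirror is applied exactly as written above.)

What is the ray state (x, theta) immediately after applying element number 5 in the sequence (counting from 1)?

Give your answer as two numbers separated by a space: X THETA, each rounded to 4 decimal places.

Answer: 11.1327 0.4941

Derivation:
Initial: x=-7.0000 theta=0.5000
After 1 (propagate distance d=11): x=-1.5000 theta=0.5000
After 2 (thin lens f=44): x=-1.5000 theta=47/88 (≈0.5341)
After 3 (propagate distance d=7): x=197/88 (≈2.2386) theta=47/88 (≈0.5341)
After 4 (thin lens f=56): x=197/88 (≈2.2386) theta=2435/4928 (≈0.4941)
After 5 (propagate distance d=18): x=27431/2464 (≈11.1327) theta=2435/4928 (≈0.4941)
Rounded to 4 decimal places: x = 11.1327, theta = 0.4941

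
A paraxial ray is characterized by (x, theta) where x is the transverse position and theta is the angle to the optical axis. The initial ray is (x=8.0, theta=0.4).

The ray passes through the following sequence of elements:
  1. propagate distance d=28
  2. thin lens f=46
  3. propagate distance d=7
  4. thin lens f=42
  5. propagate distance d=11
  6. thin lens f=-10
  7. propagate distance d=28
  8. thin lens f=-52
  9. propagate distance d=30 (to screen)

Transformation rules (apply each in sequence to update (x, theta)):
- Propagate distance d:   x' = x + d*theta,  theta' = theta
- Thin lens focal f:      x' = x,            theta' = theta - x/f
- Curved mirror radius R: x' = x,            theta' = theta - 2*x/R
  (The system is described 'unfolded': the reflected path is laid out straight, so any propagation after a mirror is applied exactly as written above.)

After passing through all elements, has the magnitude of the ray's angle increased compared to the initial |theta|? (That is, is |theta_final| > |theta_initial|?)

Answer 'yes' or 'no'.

Answer: yes

Derivation:
Initial: x=8.0000 theta=0.4000
After 1 (propagate distance d=28): x=19.2000 theta=0.4000
After 2 (thin lens f=46): x=19.2000 theta=-2/115 (≈-0.0174)
After 3 (propagate distance d=7): x=2194/115 (≈19.0783) theta=-2/115 (≈-0.0174)
After 4 (thin lens f=42): x=2194/115 (≈19.0783) theta=-1139/2415 (≈-0.4716)
After 5 (propagate distance d=11): x=6709/483 (≈13.8903) theta=-1139/2415 (≈-0.4716)
After 6 (thin lens f=-10): x=6709/483 (≈13.8903) theta=211/230 (≈0.9174)
After 7 (propagate distance d=28): x=95579/2415 (≈39.5772) theta=211/230 (≈0.9174)
After 8 (thin lens f=-52): x=95579/2415 (≈39.5772) theta=42157/25116 (≈1.6785)
After 9 (propagate distance d=30 (to screen)): x=5646829/62790 (≈89.9320) theta=42157/25116 (≈1.6785)
|theta_initial|=0.4000 |theta_final|=42157/25116 (≈1.6785) -> increased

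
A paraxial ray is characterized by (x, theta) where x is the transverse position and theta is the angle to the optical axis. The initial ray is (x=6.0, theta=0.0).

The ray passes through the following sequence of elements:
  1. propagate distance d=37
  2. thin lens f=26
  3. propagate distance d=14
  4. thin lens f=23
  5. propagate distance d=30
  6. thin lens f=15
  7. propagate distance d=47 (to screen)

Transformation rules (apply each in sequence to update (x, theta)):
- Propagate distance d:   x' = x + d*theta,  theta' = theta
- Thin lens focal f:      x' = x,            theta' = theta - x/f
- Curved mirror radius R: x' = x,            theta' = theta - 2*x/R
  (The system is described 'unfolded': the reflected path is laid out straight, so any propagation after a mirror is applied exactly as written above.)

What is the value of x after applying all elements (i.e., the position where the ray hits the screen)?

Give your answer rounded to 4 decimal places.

Initial: x=6.0000 theta=0.0000
After 1 (propagate distance d=37): x=6.0000 theta=0.0000
After 2 (thin lens f=26): x=6.0000 theta=-3/13 (≈-0.2308)
After 3 (propagate distance d=14): x=36/13 (≈2.7692) theta=-3/13 (≈-0.2308)
After 4 (thin lens f=23): x=36/13 (≈2.7692) theta=-105/299 (≈-0.3512)
After 5 (propagate distance d=30): x=-2322/299 (≈-7.7659) theta=-105/299 (≈-0.3512)
After 6 (thin lens f=15): x=-2322/299 (≈-7.7659) theta=249/1495 (≈0.1666)
After 7 (propagate distance d=47 (to screen)): x=93/1495 (≈0.0622) theta=249/1495 (≈0.1666)
Rounded to 4 decimal places: x = 0.0622

Answer: 0.0622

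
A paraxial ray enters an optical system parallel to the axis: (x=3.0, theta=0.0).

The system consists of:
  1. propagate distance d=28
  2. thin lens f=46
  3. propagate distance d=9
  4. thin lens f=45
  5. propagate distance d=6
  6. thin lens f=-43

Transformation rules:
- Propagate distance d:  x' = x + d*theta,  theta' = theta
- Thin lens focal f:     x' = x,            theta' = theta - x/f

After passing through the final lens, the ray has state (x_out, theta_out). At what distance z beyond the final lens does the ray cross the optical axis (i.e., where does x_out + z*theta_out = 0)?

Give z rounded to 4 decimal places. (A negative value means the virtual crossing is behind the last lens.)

Initial: x=3.0000 theta=0.0000
After 1 (propagate distance d=28): x=3.0000 theta=0.0000
After 2 (thin lens f=46): x=3.0000 theta=-3/46 (≈-0.0652)
After 3 (propagate distance d=9): x=111/46 (≈2.4130) theta=-3/46 (≈-0.0652)
After 4 (thin lens f=45): x=111/46 (≈2.4130) theta=-41/345 (≈-0.1188)
After 5 (propagate distance d=6): x=1.7000 theta=-41/345 (≈-0.1188)
After 6 (thin lens f=-43): x=1.7000 theta=-2353/29670 (≈-0.0793)
z_focus = -x_out/theta_out = -(1.7000)/(-2353/29670) = 50439/2353 ≈ 21.4360
Rounded to 4 decimal places: z = 21.4360

Answer: 21.4360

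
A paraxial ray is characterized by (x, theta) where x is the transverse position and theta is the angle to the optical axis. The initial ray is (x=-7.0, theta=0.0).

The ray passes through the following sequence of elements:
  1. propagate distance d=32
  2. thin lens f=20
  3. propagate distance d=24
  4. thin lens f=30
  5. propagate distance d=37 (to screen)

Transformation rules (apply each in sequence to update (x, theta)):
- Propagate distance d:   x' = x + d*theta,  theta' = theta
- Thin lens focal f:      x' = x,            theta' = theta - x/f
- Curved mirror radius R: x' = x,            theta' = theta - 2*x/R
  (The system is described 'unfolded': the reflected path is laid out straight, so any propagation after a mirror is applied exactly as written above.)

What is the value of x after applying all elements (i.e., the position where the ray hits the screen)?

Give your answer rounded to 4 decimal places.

Answer: 12.6233

Derivation:
Initial: x=-7.0000 theta=0.0000
After 1 (propagate distance d=32): x=-7.0000 theta=0.0000
After 2 (thin lens f=20): x=-7.0000 theta=0.3500
After 3 (propagate distance d=24): x=1.4000 theta=0.3500
After 4 (thin lens f=30): x=1.4000 theta=91/300 (≈0.3033)
After 5 (propagate distance d=37 (to screen)): x=3787/300 (≈12.6233) theta=91/300 (≈0.3033)
Rounded to 4 decimal places: x = 12.6233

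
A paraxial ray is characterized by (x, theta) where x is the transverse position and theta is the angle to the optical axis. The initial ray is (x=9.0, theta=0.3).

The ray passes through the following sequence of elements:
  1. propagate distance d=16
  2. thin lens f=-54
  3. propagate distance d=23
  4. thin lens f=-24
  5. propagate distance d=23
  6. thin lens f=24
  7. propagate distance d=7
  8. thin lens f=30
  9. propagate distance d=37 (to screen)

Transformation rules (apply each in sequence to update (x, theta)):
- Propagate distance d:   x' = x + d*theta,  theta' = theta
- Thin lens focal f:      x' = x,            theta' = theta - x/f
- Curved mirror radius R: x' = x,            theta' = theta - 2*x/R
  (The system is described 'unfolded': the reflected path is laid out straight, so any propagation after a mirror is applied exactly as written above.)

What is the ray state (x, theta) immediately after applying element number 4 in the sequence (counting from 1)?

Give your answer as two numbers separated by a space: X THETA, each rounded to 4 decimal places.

Initial: x=9.0000 theta=0.3000
After 1 (propagate distance d=16): x=13.8000 theta=0.3000
After 2 (thin lens f=-54): x=13.8000 theta=5/9 (≈0.5556)
After 3 (propagate distance d=23): x=1196/45 (≈26.5778) theta=5/9 (≈0.5556)
After 4 (thin lens f=-24): x=1196/45 (≈26.5778) theta=449/270 (≈1.6630)
Rounded to 4 decimal places: x = 26.5778, theta = 1.6630

Answer: 26.5778 1.6630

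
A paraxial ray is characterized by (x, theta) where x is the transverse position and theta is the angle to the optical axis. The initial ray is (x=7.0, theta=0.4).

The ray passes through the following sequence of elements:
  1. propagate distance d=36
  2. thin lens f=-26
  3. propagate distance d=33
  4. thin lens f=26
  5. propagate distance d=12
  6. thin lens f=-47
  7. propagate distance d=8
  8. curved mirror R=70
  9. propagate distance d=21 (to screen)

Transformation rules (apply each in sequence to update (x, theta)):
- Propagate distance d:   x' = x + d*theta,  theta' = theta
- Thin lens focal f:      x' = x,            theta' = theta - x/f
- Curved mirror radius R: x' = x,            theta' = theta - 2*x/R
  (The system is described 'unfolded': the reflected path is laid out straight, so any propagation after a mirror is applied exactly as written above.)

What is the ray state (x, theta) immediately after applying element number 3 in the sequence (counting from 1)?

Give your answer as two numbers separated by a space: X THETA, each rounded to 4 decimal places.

Initial: x=7.0000 theta=0.4000
After 1 (propagate distance d=36): x=21.4000 theta=0.4000
After 2 (thin lens f=-26): x=21.4000 theta=159/130 (≈1.2231)
After 3 (propagate distance d=33): x=8029/130 (≈61.7615) theta=159/130 (≈1.2231)
Rounded to 4 decimal places: x = 61.7615, theta = 1.2231

Answer: 61.7615 1.2231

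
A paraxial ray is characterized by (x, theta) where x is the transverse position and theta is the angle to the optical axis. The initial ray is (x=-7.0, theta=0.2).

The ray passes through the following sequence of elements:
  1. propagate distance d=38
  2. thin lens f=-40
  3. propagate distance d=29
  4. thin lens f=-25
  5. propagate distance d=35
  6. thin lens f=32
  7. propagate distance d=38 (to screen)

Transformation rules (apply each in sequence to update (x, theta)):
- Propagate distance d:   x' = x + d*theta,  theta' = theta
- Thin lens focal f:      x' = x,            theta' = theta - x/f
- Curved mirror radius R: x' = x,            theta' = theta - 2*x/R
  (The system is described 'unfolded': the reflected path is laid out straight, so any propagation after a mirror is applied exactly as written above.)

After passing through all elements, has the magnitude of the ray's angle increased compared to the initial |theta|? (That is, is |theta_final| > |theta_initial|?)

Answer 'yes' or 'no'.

Initial: x=-7.0000 theta=0.2000
After 1 (propagate distance d=38): x=0.6000 theta=0.2000
After 2 (thin lens f=-40): x=0.6000 theta=0.2150
After 3 (propagate distance d=29): x=6.8350 theta=0.2150
After 4 (thin lens f=-25): x=6.8350 theta=0.4884
After 5 (propagate distance d=35): x=23.9290 theta=0.4884
After 6 (thin lens f=32): x=23.9290 theta=-41501/160000 (≈-0.2594)
After 7 (propagate distance d=38 (to screen)): x=1125801/80000 (≈14.0725) theta=-41501/160000 (≈-0.2594)
|theta_initial|=0.2000 |theta_final|=41501/160000 (≈0.2594) -> increased

Answer: yes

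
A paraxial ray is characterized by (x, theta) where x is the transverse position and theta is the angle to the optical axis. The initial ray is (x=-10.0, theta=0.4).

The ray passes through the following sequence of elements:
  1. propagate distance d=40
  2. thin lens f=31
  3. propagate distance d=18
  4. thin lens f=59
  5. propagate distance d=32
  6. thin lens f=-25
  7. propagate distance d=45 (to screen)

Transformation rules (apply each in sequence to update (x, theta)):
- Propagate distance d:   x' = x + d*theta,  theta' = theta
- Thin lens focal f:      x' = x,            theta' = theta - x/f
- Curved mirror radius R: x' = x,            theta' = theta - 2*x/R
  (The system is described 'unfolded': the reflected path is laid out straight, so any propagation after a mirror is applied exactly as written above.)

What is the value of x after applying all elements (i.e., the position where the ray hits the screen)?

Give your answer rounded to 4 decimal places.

Answer: 32.8276

Derivation:
Initial: x=-10.0000 theta=0.4000
After 1 (propagate distance d=40): x=6.0000 theta=0.4000
After 2 (thin lens f=31): x=6.0000 theta=32/155 (≈0.2065)
After 3 (propagate distance d=18): x=1506/155 (≈9.7161) theta=32/155 (≈0.2065)
After 4 (thin lens f=59): x=1506/155 (≈9.7161) theta=382/9145 (≈0.0418)
After 5 (propagate distance d=32): x=101078/9145 (≈11.0528) theta=382/9145 (≈0.0418)
After 6 (thin lens f=-25): x=101078/9145 (≈11.0528) theta=110628/228625 (≈0.4839)
After 7 (propagate distance d=45 (to screen)): x=1501042/45725 (≈32.8276) theta=110628/228625 (≈0.4839)
Rounded to 4 decimal places: x = 32.8276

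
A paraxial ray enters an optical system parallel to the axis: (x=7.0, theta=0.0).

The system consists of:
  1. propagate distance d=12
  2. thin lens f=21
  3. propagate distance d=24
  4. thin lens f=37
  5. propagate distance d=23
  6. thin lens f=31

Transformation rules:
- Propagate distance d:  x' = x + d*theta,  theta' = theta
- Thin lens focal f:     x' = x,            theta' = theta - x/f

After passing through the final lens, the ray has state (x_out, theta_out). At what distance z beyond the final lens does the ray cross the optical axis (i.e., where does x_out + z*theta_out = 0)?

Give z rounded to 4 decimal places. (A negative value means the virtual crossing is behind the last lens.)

Initial: x=7.0000 theta=0.0000
After 1 (propagate distance d=12): x=7.0000 theta=0.0000
After 2 (thin lens f=21): x=7.0000 theta=-1/3 (≈-0.3333)
After 3 (propagate distance d=24): x=-1.0000 theta=-1/3 (≈-0.3333)
After 4 (thin lens f=37): x=-1.0000 theta=-34/111 (≈-0.3063)
After 5 (propagate distance d=23): x=-893/111 (≈-8.0450) theta=-34/111 (≈-0.3063)
After 6 (thin lens f=31): x=-893/111 (≈-8.0450) theta=-161/3441 (≈-0.0468)
z_focus = -x_out/theta_out = -(-893/111)/(-161/3441) = -27683/161 ≈ -171.9441
Rounded to 4 decimal places: z = -171.9441

Answer: -171.9441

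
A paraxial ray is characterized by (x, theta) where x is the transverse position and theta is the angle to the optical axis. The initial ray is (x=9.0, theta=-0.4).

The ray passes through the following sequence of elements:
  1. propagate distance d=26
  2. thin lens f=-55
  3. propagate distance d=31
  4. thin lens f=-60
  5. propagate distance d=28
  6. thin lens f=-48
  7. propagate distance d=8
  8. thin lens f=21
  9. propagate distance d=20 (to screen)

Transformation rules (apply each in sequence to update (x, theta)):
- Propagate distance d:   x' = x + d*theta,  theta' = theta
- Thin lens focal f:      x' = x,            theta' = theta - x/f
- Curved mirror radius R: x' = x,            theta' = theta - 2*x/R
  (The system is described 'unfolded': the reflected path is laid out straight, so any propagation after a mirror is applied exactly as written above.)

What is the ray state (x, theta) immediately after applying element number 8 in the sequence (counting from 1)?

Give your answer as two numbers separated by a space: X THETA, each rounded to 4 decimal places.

Answer: -44.2106 0.7427

Derivation:
Initial: x=9.0000 theta=-0.4000
After 1 (propagate distance d=26): x=-1.4000 theta=-0.4000
After 2 (thin lens f=-55): x=-1.4000 theta=-117/275 (≈-0.4255)
After 3 (propagate distance d=31): x=-4012/275 (≈-14.5891) theta=-117/275 (≈-0.4255)
After 4 (thin lens f=-60): x=-4012/275 (≈-14.5891) theta=-2758/4125 (≈-0.6686)
After 5 (propagate distance d=28): x=-137404/4125 (≈-33.3101) theta=-2758/4125 (≈-0.6686)
After 6 (thin lens f=-48): x=-137404/4125 (≈-33.3101) theta=-67447/49500 (≈-1.3626)
After 7 (propagate distance d=8): x=-547106/12375 (≈-44.2106) theta=-67447/49500 (≈-1.3626)
After 8 (thin lens f=21): x=-547106/12375 (≈-44.2106) theta=110291/148500 (≈0.7427)
Rounded to 4 decimal places: x = -44.2106, theta = 0.7427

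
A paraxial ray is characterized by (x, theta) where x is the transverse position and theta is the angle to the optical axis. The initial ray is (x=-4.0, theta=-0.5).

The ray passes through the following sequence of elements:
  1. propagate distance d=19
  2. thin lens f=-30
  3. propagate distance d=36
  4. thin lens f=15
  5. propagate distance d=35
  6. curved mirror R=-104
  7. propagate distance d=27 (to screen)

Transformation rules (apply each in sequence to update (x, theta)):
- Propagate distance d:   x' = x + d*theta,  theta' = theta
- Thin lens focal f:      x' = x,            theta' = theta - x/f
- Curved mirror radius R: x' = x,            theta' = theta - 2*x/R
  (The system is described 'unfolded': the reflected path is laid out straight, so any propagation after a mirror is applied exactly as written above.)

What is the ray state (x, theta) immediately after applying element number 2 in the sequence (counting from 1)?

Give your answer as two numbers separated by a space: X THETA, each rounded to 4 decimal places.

Answer: -13.5000 -0.9500

Derivation:
Initial: x=-4.0000 theta=-0.5000
After 1 (propagate distance d=19): x=-13.5000 theta=-0.5000
After 2 (thin lens f=-30): x=-13.5000 theta=-0.9500
Rounded to 4 decimal places: x = -13.5000, theta = -0.9500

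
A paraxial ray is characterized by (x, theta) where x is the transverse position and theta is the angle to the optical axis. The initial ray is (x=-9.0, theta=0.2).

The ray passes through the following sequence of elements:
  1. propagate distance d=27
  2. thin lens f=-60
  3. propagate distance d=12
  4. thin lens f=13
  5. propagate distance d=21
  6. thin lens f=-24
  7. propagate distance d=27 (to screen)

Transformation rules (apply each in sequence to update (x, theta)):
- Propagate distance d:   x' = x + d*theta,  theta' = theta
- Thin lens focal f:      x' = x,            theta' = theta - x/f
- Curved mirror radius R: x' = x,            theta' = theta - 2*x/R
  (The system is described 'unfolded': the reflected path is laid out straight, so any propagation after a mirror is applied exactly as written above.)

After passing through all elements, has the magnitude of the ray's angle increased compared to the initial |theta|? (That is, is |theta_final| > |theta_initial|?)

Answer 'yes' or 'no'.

Answer: yes

Derivation:
Initial: x=-9.0000 theta=0.2000
After 1 (propagate distance d=27): x=-3.6000 theta=0.2000
After 2 (thin lens f=-60): x=-3.6000 theta=0.1400
After 3 (propagate distance d=12): x=-1.9200 theta=0.1400
After 4 (thin lens f=13): x=-1.9200 theta=187/650 (≈0.2877)
After 5 (propagate distance d=21): x=2679/650 (≈4.1215) theta=187/650 (≈0.2877)
After 6 (thin lens f=-24): x=2679/650 (≈4.1215) theta=2389/5200 (≈0.4594)
After 7 (propagate distance d=27 (to screen)): x=17187/1040 (≈16.5260) theta=2389/5200 (≈0.4594)
|theta_initial|=0.2000 |theta_final|=2389/5200 (≈0.4594) -> increased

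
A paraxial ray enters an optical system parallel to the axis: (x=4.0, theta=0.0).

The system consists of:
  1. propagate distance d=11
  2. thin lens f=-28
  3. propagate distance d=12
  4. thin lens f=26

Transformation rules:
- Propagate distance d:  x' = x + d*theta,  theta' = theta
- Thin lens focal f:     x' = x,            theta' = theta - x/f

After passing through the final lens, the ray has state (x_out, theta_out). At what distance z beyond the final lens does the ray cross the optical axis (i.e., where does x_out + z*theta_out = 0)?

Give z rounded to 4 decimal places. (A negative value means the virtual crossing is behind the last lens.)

Initial: x=4.0000 theta=0.0000
After 1 (propagate distance d=11): x=4.0000 theta=0.0000
After 2 (thin lens f=-28): x=4.0000 theta=1/7 (≈0.1429)
After 3 (propagate distance d=12): x=40/7 (≈5.7143) theta=1/7 (≈0.1429)
After 4 (thin lens f=26): x=40/7 (≈5.7143) theta=-1/13 (≈-0.0769)
z_focus = -x_out/theta_out = -(40/7)/(-1/13) = 520/7 ≈ 74.2857
Rounded to 4 decimal places: z = 74.2857

Answer: 74.2857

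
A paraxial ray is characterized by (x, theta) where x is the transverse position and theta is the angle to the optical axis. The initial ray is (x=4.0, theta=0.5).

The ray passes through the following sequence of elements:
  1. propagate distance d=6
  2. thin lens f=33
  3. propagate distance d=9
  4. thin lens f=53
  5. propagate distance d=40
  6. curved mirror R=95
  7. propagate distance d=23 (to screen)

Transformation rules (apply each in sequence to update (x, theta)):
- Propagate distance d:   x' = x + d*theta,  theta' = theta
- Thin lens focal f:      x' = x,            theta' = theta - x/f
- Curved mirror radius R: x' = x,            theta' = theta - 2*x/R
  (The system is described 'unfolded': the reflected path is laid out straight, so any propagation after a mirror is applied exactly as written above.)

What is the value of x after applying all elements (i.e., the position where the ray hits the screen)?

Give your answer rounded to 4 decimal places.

Answer: 9.6119

Derivation:
Initial: x=4.0000 theta=0.5000
After 1 (propagate distance d=6): x=7.0000 theta=0.5000
After 2 (thin lens f=33): x=7.0000 theta=19/66 (≈0.2879)
After 3 (propagate distance d=9): x=211/22 (≈9.5909) theta=19/66 (≈0.2879)
After 4 (thin lens f=53): x=211/22 (≈9.5909) theta=17/159 (≈0.1069)
After 5 (propagate distance d=40): x=48509/3498 (≈13.8676) theta=17/159 (≈0.1069)
After 6 (curved mirror R=95): x=48509/3498 (≈13.8676) theta=-10248/55385 (≈-0.1850)
After 7 (propagate distance d=23 (to screen)): x=3194131/332310 (≈9.6119) theta=-10248/55385 (≈-0.1850)
Rounded to 4 decimal places: x = 9.6119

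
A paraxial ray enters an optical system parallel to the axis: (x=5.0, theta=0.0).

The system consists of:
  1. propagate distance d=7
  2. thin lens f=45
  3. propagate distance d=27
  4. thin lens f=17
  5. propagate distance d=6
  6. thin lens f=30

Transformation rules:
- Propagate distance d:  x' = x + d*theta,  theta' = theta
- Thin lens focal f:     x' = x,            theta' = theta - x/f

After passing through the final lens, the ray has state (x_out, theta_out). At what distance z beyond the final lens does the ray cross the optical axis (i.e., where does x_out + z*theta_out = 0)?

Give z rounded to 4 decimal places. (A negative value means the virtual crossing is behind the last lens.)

Answer: 2.5131

Derivation:
Initial: x=5.0000 theta=0.0000
After 1 (propagate distance d=7): x=5.0000 theta=0.0000
After 2 (thin lens f=45): x=5.0000 theta=-1/9 (≈-0.1111)
After 3 (propagate distance d=27): x=2.0000 theta=-1/9 (≈-0.1111)
After 4 (thin lens f=17): x=2.0000 theta=-35/153 (≈-0.2288)
After 5 (propagate distance d=6): x=32/51 (≈0.6275) theta=-35/153 (≈-0.2288)
After 6 (thin lens f=30): x=32/51 (≈0.6275) theta=-191/765 (≈-0.2497)
z_focus = -x_out/theta_out = -(32/51)/(-191/765) = 480/191 ≈ 2.5131
Rounded to 4 decimal places: z = 2.5131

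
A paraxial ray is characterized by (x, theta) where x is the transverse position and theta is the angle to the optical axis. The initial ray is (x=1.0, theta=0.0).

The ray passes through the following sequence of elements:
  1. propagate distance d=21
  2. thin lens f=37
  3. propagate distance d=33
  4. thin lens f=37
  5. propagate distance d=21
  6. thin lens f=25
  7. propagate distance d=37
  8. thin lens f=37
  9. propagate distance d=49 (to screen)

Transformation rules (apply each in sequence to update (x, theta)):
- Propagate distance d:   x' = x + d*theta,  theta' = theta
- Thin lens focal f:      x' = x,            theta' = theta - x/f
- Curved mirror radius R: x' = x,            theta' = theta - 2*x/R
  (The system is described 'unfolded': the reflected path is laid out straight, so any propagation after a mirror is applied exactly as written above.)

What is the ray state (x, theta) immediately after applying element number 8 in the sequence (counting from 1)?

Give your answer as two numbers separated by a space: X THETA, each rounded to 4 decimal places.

Initial: x=1.0000 theta=0.0000
After 1 (propagate distance d=21): x=1.0000 theta=0.0000
After 2 (thin lens f=37): x=1.0000 theta=-1/37 (≈-0.0270)
After 3 (propagate distance d=33): x=4/37 (≈0.1081) theta=-1/37 (≈-0.0270)
After 4 (thin lens f=37): x=4/37 (≈0.1081) theta=-41/1369 (≈-0.0299)
After 5 (propagate distance d=21): x=-713/1369 (≈-0.5208) theta=-41/1369 (≈-0.0299)
After 6 (thin lens f=25): x=-713/1369 (≈-0.5208) theta=-312/34225 (≈-0.0091)
After 7 (propagate distance d=37): x=-29369/34225 (≈-0.8581) theta=-312/34225 (≈-0.0091)
After 8 (thin lens f=37): x=-29369/34225 (≈-0.8581) theta=713/50653 (≈0.0141)
Rounded to 4 decimal places: x = -0.8581, theta = 0.0141

Answer: -0.8581 0.0141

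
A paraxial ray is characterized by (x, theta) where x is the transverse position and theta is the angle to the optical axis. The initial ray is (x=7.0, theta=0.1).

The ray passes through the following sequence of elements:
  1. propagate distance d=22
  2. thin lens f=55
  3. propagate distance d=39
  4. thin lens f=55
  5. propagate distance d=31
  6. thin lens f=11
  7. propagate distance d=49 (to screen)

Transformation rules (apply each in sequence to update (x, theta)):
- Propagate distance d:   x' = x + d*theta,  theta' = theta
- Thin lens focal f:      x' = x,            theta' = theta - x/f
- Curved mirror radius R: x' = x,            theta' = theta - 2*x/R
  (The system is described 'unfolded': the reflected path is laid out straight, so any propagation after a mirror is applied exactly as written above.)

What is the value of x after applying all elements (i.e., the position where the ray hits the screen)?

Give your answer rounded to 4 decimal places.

Initial: x=7.0000 theta=0.1000
After 1 (propagate distance d=22): x=9.2000 theta=0.1000
After 2 (thin lens f=55): x=9.2000 theta=-37/550 (≈-0.0673)
After 3 (propagate distance d=39): x=3617/550 (≈6.5764) theta=-37/550 (≈-0.0673)
After 4 (thin lens f=55): x=3617/550 (≈6.5764) theta=-2826/15125 (≈-0.1868)
After 5 (propagate distance d=31): x=23723/30250 (≈0.7842) theta=-2826/15125 (≈-0.1868)
After 6 (thin lens f=11): x=23723/30250 (≈0.7842) theta=-17179/66550 (≈-0.2581)
After 7 (propagate distance d=49 (to screen)): x=-1973951/166375 (≈-11.8645) theta=-17179/66550 (≈-0.2581)
Rounded to 4 decimal places: x = -11.8645

Answer: -11.8645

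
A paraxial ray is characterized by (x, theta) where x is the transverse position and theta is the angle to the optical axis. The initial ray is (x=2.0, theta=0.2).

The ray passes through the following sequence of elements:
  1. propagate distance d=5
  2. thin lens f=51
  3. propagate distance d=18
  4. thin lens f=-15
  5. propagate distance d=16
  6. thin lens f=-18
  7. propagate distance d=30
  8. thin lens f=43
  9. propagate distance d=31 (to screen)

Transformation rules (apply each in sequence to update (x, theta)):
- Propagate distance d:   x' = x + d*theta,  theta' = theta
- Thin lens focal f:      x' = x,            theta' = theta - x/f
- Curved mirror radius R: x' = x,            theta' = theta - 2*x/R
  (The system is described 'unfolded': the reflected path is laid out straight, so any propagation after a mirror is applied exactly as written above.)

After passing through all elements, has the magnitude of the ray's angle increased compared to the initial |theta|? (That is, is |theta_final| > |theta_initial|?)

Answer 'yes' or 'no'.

Initial: x=2.0000 theta=0.2000
After 1 (propagate distance d=5): x=3.0000 theta=0.2000
After 2 (thin lens f=51): x=3.0000 theta=12/85 (≈0.1412)
After 3 (propagate distance d=18): x=471/85 (≈5.5412) theta=12/85 (≈0.1412)
After 4 (thin lens f=-15): x=471/85 (≈5.5412) theta=217/425 (≈0.5106)
After 5 (propagate distance d=16): x=5827/425 (≈13.7106) theta=217/425 (≈0.5106)
After 6 (thin lens f=-18): x=5827/425 (≈13.7106) theta=9733/7650 (≈1.2723)
After 7 (propagate distance d=30): x=66146/1275 (≈51.8792) theta=9733/7650 (≈1.2723)
After 8 (thin lens f=43): x=66146/1275 (≈51.8792) theta=21643/328950 (≈0.0658)
After 9 (propagate distance d=31 (to screen)): x=17736601/328950 (≈53.9188) theta=21643/328950 (≈0.0658)
|theta_initial|=0.2000 |theta_final|=21643/328950 (≈0.0658) -> not increased

Answer: no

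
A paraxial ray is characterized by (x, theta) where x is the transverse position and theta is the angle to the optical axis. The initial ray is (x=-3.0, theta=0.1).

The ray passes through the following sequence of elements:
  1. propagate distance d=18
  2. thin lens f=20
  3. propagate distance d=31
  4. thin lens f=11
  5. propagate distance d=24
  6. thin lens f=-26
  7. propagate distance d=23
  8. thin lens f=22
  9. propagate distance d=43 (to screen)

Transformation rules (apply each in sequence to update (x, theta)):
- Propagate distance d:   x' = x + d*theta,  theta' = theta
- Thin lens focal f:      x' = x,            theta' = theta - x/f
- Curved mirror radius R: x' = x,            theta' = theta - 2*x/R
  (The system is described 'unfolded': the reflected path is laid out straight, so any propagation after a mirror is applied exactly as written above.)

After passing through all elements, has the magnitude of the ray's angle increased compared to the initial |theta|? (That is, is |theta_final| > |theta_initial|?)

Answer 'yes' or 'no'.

Answer: no

Derivation:
Initial: x=-3.0000 theta=0.1000
After 1 (propagate distance d=18): x=-1.2000 theta=0.1000
After 2 (thin lens f=20): x=-1.2000 theta=0.1600
After 3 (propagate distance d=31): x=3.7600 theta=0.1600
After 4 (thin lens f=11): x=3.7600 theta=-2/11 (≈-0.1818)
After 5 (propagate distance d=24): x=-166/275 (≈-0.6036) theta=-2/11 (≈-0.1818)
After 6 (thin lens f=-26): x=-166/275 (≈-0.6036) theta=-733/3575 (≈-0.2050)
After 7 (propagate distance d=23): x=-19017/3575 (≈-5.3194) theta=-733/3575 (≈-0.2050)
After 8 (thin lens f=22): x=-19017/3575 (≈-5.3194) theta=2891/78650 (≈0.0368)
After 9 (propagate distance d=43 (to screen)): x=-294061/78650 (≈-3.7389) theta=2891/78650 (≈0.0368)
|theta_initial|=0.1000 |theta_final|=2891/78650 (≈0.0368) -> not increased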